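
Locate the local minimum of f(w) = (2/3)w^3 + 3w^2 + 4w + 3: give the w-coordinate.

f'(w) = 2w^2 + 6w + 4 = 0 at w = -2, -1.
f''(w) = 4w + 6. f''(-2) = -2 < 0 ⇒ local maximum; f''(-1) = 2 > 0 ⇒ local minimum.
The local minimum is f(-1) = 4/3.

-1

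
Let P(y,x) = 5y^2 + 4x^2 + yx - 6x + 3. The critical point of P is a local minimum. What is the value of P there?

57/79

∂P/∂y = 10y + x = 0 and ∂P/∂x = y + 8x - 6 = 0, so (y, x) = (-6/79, 60/79).
The Hessian has P_{yy} = 10, P_{xx} = 8, P_{yx} = 1, giving D = 79 > 0 with P_{yy} > 0, so the point is a local minimum.
P(-6/79, 60/79) = 57/79.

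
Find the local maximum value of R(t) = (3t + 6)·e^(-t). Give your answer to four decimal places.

8.1548

Differentiating with the product rule gives R'(t) = (-3t - 3)·e^(-t). Since e^(-t) > 0, the only critical point is t = -1.
R''(-1) has the same sign as -3 < 0, so this is a local maximum.
R(-1) = (3)·e^(1) ≈ 8.1548.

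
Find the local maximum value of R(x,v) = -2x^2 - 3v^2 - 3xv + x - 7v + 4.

∂R/∂x = -4x - 3v + 1 = 0 and ∂R/∂v = -3x - 6v - 7 = 0, so (x, v) = (9/5, -31/15).
The Hessian has R_{xx} = -4, R_{vv} = -6, R_{xv} = -3, giving D = 15 > 0 with R_{xx} < 0, so the point is a local maximum.
R(9/5, -31/15) = 182/15.

182/15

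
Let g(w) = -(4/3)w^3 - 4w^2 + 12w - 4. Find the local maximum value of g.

8/3

g'(w) = -4w^2 - 8w + 12 = 0 at w = -3, 1.
g''(w) = -8w - 8. g''(-3) = 16 > 0 ⇒ local minimum; g''(1) = -16 < 0 ⇒ local maximum.
So the local maximum value is g(1) = 8/3.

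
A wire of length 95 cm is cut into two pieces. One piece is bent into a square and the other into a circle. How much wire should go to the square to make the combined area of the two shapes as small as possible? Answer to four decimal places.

53.2094

Let x be the length used for the square. Square side x/4; circle radius (95−x)/(2π).
A(x) = (x/4)² + π·((95−x)/(2π))² = x²/16 + (95−x)²/(4π) for 0 ≤ x ≤ 95. A'(x) = x/8 − (95−x)/(2π) = 0 gives x = 4·95/(π+4) ≈ 53.2094.
A'' = 1/8 + 1/(2π) > 0, so this gives the minimum combined area; x ≈ 53.2094 cm to the square.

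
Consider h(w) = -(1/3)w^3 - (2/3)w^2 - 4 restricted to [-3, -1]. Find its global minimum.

The derivative is -w^2 - (4/3)w, whose only zero in [-3, -1] is w = -4/3.
Evaluating at the critical points and endpoints: h(-3) = -1, h(-4/3) = -356/81, h(-1) = -13/3.
The minimum over the interval is -356/81, attained at w = -4/3.

-356/81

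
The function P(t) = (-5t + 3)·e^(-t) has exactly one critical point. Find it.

8/5

P'(t) = (-5)·e^(-t) + (-5t + 3)·(-1)·e^(-t) = (5t - 8)·e^(-t). Since e^(-t) > 0, the only critical point is t = 8/5.
P''(8/5) has the same sign as 5 > 0, so this is a local minimum.
P(8/5) = (-5)·e^(-8/5) ≈ -1.0095.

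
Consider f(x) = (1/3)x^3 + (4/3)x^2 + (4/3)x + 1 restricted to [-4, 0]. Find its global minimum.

f'(x) = x^2 + (8/3)x + 4/3, which vanishes at x = -2 and x = -2/3.
Compare values at every candidate in [-4, 0]: f(-4) = -13/3; f(-2) = 1; f(-2/3) = 49/81; f(0) = 1.
The minimum over the interval is -13/3, attained at x = -4.

-13/3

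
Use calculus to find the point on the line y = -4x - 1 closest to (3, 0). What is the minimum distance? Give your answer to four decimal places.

Minimize D(x)^2 = (x - 3)^2 + (-4x - 1)^2.
d/dx[D^2] = 2(x - 3) + 2·(-4)·(-4x - 1) = 0 ⇒ x = -1/17.
Then y = -13/17 and the distance is √(169/17) ≈ 3.1530.

3.1530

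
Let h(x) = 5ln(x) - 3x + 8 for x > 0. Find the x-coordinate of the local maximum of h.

5/3

h'(x) = 5/x − 3 = 0 gives x = 5/3.
h''(x) = -5/x², which is negative for x > 0, so this is a local maximum.
h(5/3) = 5·ln(5/3) - 5 + 8 ≈ 5.5541.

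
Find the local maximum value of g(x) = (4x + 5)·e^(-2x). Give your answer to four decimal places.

8.9634

By the product rule, g'(x) = (-8x - 6)·e^(-2x). Since e^(-2x) > 0, the only critical point is x = -3/4.
g''(-3/4) has the same sign as -8 < 0, so this is a local maximum.
g(-3/4) = (2)·e^(3/2) ≈ 8.9634.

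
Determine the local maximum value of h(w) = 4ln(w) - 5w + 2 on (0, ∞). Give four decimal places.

h'(w) = 4/w − 5 = 0 gives w = 4/5.
h''(w) = -4/w², which is negative for w > 0, so this is a local maximum.
h(4/5) = 4·ln(4/5) - 4 + 2 ≈ -2.8926.

-2.8926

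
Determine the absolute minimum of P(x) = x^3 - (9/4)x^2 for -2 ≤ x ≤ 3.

-17

Differentiating, P'(x) = 3x^2 - (9/2)x; which vanishes at x = 0 and x = 3/2.
Candidates: P(-2) = -17,  P(0) = 0,  P(3/2) = -27/16,  P(3) = 27/4.
So the minimum is P(-2) = -17.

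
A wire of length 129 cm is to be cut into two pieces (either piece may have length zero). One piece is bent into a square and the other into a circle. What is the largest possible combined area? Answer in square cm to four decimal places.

1324.2487

Let x be the length used for the square. Square side x/4; circle radius (129−x)/(2π).
A(x) = (x/4)² + π·((129−x)/(2π))² = x²/16 + (129−x)²/(4π) for 0 ≤ x ≤ 129. A'(x) = x/8 − (129−x)/(2π) = 0 gives x = 4·129/(π+4) ≈ 72.2528.
A'' > 0, so the interior critical point is a minimum; the maximum is at an endpoint. A(0) = 1324.2487 and A(129) = 1040.0625, so the largest area is 1324.2487.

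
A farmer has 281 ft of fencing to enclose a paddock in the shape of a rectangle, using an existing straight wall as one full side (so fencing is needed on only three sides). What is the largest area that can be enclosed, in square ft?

78961/8

Let the sides perpendicular to the wall have length x and the parallel side y, so 2x + y = 281 and the area is A = xy = x(281 − 2x).
A'(x) = 281 − 4x = 0 gives x = 281/4, and A''(x) = −4 < 0 confirms a maximum.
Then y = 281 − 2·281/4 = 281/2 and A = 78961/8.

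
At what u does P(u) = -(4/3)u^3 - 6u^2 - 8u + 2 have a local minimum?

-2

P'(u) = -4u^2 - 12u - 8 = 0 at u = -2, -1.
Second-derivative test with P''(u) = -8u - 12: P''(-2) = 4 > 0 ⇒ local minimum; P''(-1) = -4 < 0 ⇒ local maximum.
Thus P has its local minimum at u = -2, with value 14/3.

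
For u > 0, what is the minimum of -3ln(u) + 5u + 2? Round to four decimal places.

g'(u) = -3/u + 5 = 0 gives u = 3/5.
g''(u) = 3/u², which is positive for u > 0, so this is a local minimum.
g(3/5) = -3·ln(3/5) + 3 + 2 ≈ 6.5325.

6.5325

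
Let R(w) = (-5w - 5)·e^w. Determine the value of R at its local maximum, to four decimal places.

Differentiating with the product rule gives R'(w) = (-5w - 10)·e^w. Since e^w > 0, the only critical point is w = -2.
R''(-2) has the same sign as -5 < 0, so this is a local maximum.
R(-2) = (5)·e^(-2) ≈ 0.6767.

0.6767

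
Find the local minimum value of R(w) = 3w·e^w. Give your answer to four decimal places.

By the product rule, R'(w) = (3w + 3)·e^w. Since e^w > 0, the only critical point is w = -1.
R''(-1) has the same sign as 3 > 0, so this is a local minimum.
R(-1) = (-3)·e^(-1) ≈ -1.1036.

-1.1036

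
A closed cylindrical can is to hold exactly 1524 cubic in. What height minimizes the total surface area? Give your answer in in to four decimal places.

With radius r and height h, πr²h = 1524 so h = 1524/(πr²), and S(r) = 2πr² + 2πrh = 2πr² + 2·1524/r.
S'(r) = 4πr − 2·1524/r² = 0 ⇒ r³ = 1524/(2π), so r ≈ 6.2364 and h = 2r ≈ 12.4728.
S''(r) = 4π + 4·1524/r³ > 0, so this is the minimum; S ≈ 733.1135.

12.4728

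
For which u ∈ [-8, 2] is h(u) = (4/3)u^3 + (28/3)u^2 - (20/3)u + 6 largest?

h'(u) = 4u^2 + (56/3)u - 20/3, which vanishes at u = -5 and u = 1/3.
Candidates: h(-8) = -26; h(-5) = 106; h(1/3) = 394/81; h(2) = 122/3.
So the maximum is h(-5) = 106.

-5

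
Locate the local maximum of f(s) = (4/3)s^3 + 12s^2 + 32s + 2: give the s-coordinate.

-4

f'(s) = 4s^2 + 24s + 32. Setting f'(s) = 0 gives s ∈ {-4, -2}.
Second-derivative test with f''(s) = 8s + 24: f''(-4) = -8 < 0 ⇒ local maximum; f''(-2) = 8 > 0 ⇒ local minimum.
Thus f has its local maximum at s = -4, with value -58/3.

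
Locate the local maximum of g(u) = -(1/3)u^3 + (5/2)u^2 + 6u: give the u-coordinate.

Critical points: g'(u) = -u^2 + 5u + 6 vanishes at u = -1, 6.
g''(u) = -2u + 5. g''(-1) = 7 > 0 ⇒ local minimum; g''(6) = -7 < 0 ⇒ local maximum.
The local maximum is g(6) = 54.

6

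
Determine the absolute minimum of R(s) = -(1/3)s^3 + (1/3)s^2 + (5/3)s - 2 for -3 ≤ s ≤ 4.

-34/3

Differentiating, R'(s) = -s^2 + (2/3)s + 5/3; which vanishes at s = -1 and s = 5/3.
Candidates: R(-3) = 5; R(-1) = -3; R(5/3) = 13/81; R(4) = -34/3.
So the minimum is R(4) = -34/3.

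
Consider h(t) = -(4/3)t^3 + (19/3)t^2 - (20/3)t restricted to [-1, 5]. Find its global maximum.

The derivative is -4t^2 + (38/3)t - 20/3, which vanishes at t = 2/3 and t = 5/2.
Evaluating at the critical points and endpoints: h(-1) = 43/3; h(2/3) = -164/81; h(5/2) = 25/12; h(5) = -125/3.
Hence the absolute maximum is 43/3 at t = -1.

43/3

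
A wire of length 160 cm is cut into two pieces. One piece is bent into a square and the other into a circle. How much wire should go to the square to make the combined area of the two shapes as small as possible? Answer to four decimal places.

Let x be the length used for the square. Square side x/4; circle radius (160−x)/(2π).
A(x) = (x/4)² + π·((160−x)/(2π))² = x²/16 + (160−x)²/(4π) for 0 ≤ x ≤ 160. A'(x) = x/8 − (160−x)/(2π) = 0 gives x = 4·160/(π+4) ≈ 89.6159.
A'' = 1/8 + 1/(2π) > 0, so this gives the minimum combined area; x ≈ 89.6159 cm to the square.

89.6159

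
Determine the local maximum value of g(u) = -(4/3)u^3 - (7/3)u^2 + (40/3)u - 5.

443/81

g'(u) = -4u^2 - (14/3)u + 40/3 = 0 at u = -5/2, 4/3.
Second-derivative test with g''(u) = -8u - 14/3: g''(-5/2) = 46/3 > 0 ⇒ local minimum; g''(4/3) = -46/3 < 0 ⇒ local maximum.
The local maximum is g(4/3) = 443/81.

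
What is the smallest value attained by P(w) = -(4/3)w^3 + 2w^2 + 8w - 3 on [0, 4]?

The derivative is -4w^2 + 4w + 8, whose only zero in [0, 4] is w = 2.
Evaluating at the critical points and endpoints: P(0) = -3,  P(2) = 31/3,  P(4) = -73/3.
So the minimum is P(4) = -73/3.

-73/3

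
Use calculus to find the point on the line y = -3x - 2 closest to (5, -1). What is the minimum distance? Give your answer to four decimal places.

Minimize D(x)^2 = (x - 5)^2 + (-3x - 1)^2.
d/dx[D^2] = 2(x - 5) + 2·(-3)·(-3x - 1) = 0 ⇒ x = 1/5.
Then y = -13/5 and the distance is √(128/5) ≈ 5.0596.

5.0596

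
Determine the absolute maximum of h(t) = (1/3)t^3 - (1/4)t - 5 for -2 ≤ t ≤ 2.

-17/6

Differentiating, h'(t) = t^2 - 1/4; which vanishes at t = -1/2 and t = 1/2.
Candidates: h(-2) = -43/6; h(-1/2) = -59/12; h(1/2) = -61/12; h(2) = -17/6.
So the maximum is h(2) = -17/6.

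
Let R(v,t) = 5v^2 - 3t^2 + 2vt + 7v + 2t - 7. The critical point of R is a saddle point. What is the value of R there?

∂R/∂v = 10v + 2t + 7 = 0 and ∂R/∂t = 2v - 6t + 2 = 0, so (v, t) = (-23/32, 3/32).
The Hessian has R_{vv} = 10, R_{tt} = -6, R_{vt} = 2, giving D = -64 < 0, so the point is a saddle point.
R(-23/32, 3/32) = -603/64.

-603/64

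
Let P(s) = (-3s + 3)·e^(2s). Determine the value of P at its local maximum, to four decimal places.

Differentiating with the product rule gives P'(s) = (-6s + 3)·e^(2s). Since e^(2s) > 0, the only critical point is s = 1/2.
P''(1/2) has the same sign as -6 < 0, so this is a local maximum.
P(1/2) = (3/2)·e^(1) ≈ 4.0774.

4.0774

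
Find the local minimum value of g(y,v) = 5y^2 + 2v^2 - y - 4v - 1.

∂g/∂y = 10y - 1 = 0 and ∂g/∂v = 4v - 4 = 0, so (y, v) = (1/10, 1).
The Hessian has g_{yy} = 10, g_{vv} = 4, g_{yv} = 0, giving D = 40 > 0 with g_{yy} > 0, so the point is a local minimum.
g(1/10, 1) = -61/20.

-61/20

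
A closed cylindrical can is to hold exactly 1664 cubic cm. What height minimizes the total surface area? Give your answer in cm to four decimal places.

With radius r and height h, πr²h = 1664 so h = 1664/(πr²), and S(r) = 2πr² + 2πrh = 2πr² + 2·1664/r.
S'(r) = 4πr − 2·1664/r² = 0 ⇒ r³ = 1664/(2π), so r ≈ 6.4218 and h = 2r ≈ 12.8436.
S''(r) = 4π + 4·1664/r³ > 0, so this is the minimum; S ≈ 777.3503.

12.8436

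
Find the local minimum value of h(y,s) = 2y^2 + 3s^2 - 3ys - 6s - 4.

∂h/∂y = 4y - 3s = 0 and ∂h/∂s = -3y + 6s - 6 = 0, so (y, s) = (6/5, 8/5).
The Hessian has h_{yy} = 4, h_{ss} = 6, h_{ys} = -3, giving D = 15 > 0 with h_{yy} > 0, so the point is a local minimum.
h(6/5, 8/5) = -44/5.

-44/5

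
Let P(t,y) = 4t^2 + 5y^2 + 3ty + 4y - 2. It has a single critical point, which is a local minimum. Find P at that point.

∂P/∂t = 8t + 3y = 0 and ∂P/∂y = 3t + 10y + 4 = 0, so (t, y) = (12/71, -32/71).
The Hessian has P_{tt} = 8, P_{yy} = 10, P_{ty} = 3, giving D = 71 > 0 with P_{tt} > 0, so the point is a local minimum.
P(12/71, -32/71) = -206/71.

-206/71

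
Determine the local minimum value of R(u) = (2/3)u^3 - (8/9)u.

-32/81

R'(u) = 2u^2 - 8/9 = 0 at u = -2/3, 2/3.
Second-derivative test with R''(u) = 4u: R''(-2/3) = -8/3 < 0 ⇒ local maximum; R''(2/3) = 8/3 > 0 ⇒ local minimum.
The local minimum is R(2/3) = -32/81.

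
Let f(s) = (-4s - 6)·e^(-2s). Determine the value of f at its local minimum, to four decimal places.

-14.7781

By the product rule, f'(s) = (8s + 8)·e^(-2s). Since e^(-2s) > 0, the only critical point is s = -1.
f''(-1) has the same sign as 8 > 0, so this is a local minimum.
f(-1) = (-2)·e^(2) ≈ -14.7781.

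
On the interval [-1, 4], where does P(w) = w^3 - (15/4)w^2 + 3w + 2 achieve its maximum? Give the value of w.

4

The derivative is 3w^2 - (15/2)w + 3, which vanishes at w = 1/2 and w = 2.
Candidates: P(-1) = -23/4,  P(1/2) = 43/16,  P(2) = 1,  P(4) = 18.
Hence the absolute maximum is 18 at w = 4.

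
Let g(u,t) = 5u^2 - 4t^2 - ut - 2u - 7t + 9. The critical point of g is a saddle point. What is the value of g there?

12

∂g/∂u = 10u - t - 2 = 0 and ∂g/∂t = -u - 8t - 7 = 0, so (u, t) = (1/9, -8/9).
The Hessian has g_{uu} = 10, g_{tt} = -8, g_{ut} = -1, giving D = -81 < 0, so the point is a saddle point.
g(1/9, -8/9) = 12.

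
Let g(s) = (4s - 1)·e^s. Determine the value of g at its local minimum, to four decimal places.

-1.8895

g'(s) = 4·e^s + (4s - 1)·1·e^s = (4s + 3)·e^s. Since e^s > 0, the only critical point is s = -3/4.
g''(-3/4) has the same sign as 4 > 0, so this is a local minimum.
g(-3/4) = (-4)·e^(-3/4) ≈ -1.8895.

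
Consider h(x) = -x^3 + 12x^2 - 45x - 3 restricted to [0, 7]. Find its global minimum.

-73

h'(x) = -3x^2 + 24x - 45, which vanishes at x = 3 and x = 5.
Evaluating at the critical points and endpoints: h(0) = -3; h(3) = -57; h(5) = -53; h(7) = -73.
The minimum over the interval is -73, attained at x = 7.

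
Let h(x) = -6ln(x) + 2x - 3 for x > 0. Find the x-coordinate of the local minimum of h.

3

h'(x) = -6/x + 2 = 0 gives x = 3.
h''(x) = 6/x², which is positive for x > 0, so this is a local minimum.
h(3) = -6·ln(3) + 6 - 3 ≈ -3.5917.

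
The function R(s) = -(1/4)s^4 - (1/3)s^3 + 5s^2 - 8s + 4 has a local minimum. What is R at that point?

5/12

Critical points: R'(s) = -s^3 - s^2 + 10s - 8 vanishes at s = -4, 1, 2.
Since R''(s) = -3s^2 - 2s + 10, we get R''(-4) = -30 < 0 ⇒ local maximum; R''(1) = 5 > 0 ⇒ local minimum; R''(2) = -6 < 0 ⇒ local maximum.
Thus R has its local minimum at s = 1, with value 5/12.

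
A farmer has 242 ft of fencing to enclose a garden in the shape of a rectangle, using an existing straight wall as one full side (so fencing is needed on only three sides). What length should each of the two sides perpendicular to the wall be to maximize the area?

Let the sides perpendicular to the wall have length x and the parallel side y, so 2x + y = 242 and the area is A = xy = x(242 − 2x).
A'(x) = 242 − 4x = 0 gives x = 121/2, and A''(x) = −4 < 0 confirms a maximum.
Then y = 242 − 2·121/2 = 121 and A = 14641/2.

121/2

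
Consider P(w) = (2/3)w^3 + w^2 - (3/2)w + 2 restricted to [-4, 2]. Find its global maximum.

25/3

Differentiating, P'(w) = 2w^2 + 2w - 3/2; which vanishes at w = -3/2 and w = 1/2.
Evaluating at the critical points and endpoints: P(-4) = -56/3,  P(-3/2) = 17/4,  P(1/2) = 19/12,  P(2) = 25/3.
So the maximum is P(2) = 25/3.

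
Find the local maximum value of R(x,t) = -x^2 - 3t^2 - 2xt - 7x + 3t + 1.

∂R/∂x = -2x - 2t - 7 = 0 and ∂R/∂t = -2x - 6t + 3 = 0, so (x, t) = (-6, 5/2).
The Hessian has R_{xx} = -2, R_{tt} = -6, R_{xt} = -2, giving D = 8 > 0 with R_{xx} < 0, so the point is a local maximum.
R(-6, 5/2) = 103/4.

103/4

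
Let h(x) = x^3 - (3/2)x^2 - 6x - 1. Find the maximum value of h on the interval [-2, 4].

The derivative is 3x^2 - 3x - 6, which vanishes at x = -1 and x = 2.
Evaluating at the critical points and endpoints: h(-2) = -3,  h(-1) = 5/2,  h(2) = -11,  h(4) = 15.
The maximum over the interval is 15, attained at x = 4.

15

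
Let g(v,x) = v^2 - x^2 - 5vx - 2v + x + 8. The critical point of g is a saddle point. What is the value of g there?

219/29

∂g/∂v = 2v - 5x - 2 = 0 and ∂g/∂x = -5v - 2x + 1 = 0, so (v, x) = (9/29, -8/29).
The Hessian has g_{vv} = 2, g_{xx} = -2, g_{vx} = -5, giving D = -29 < 0, so the point is a saddle point.
g(9/29, -8/29) = 219/29.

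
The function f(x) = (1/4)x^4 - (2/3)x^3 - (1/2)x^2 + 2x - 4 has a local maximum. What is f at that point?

f'(x) = x^3 - 2x^2 - x + 2 = 0 at x = -1, 1, 2.
Second-derivative test with f''(x) = 3x^2 - 4x - 1: f''(-1) = 6 > 0 ⇒ local minimum; f''(1) = -2 < 0 ⇒ local maximum; f''(2) = 3 > 0 ⇒ local minimum.
Thus f has its local maximum at x = 1, with value -35/12.

-35/12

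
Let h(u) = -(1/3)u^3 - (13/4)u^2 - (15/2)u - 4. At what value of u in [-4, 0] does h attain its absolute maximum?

-3/2

Differentiating, h'(u) = -u^2 - (13/2)u - 15/2; whose only zero in [-4, 0] is u = -3/2.
Evaluating at the critical points and endpoints: h(-4) = -14/3, h(-3/2) = 17/16, h(0) = -4.
So the maximum is h(-3/2) = 17/16.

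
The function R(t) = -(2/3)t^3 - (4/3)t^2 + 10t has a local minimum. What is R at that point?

Critical points: R'(t) = -2t^2 - (8/3)t + 10 vanishes at t = -3, 5/3.
Since R''(t) = -4t - 8/3, we get R''(-3) = 28/3 > 0 ⇒ local minimum; R''(5/3) = -28/3 < 0 ⇒ local maximum.
The local minimum is R(-3) = -24.

-24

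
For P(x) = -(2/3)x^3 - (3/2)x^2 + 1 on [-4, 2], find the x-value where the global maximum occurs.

P'(x) = -2x^2 - 3x, which vanishes at x = -3/2 and x = 0.
Evaluating at the critical points and endpoints: P(-4) = 59/3; P(-3/2) = -1/8; P(0) = 1; P(2) = -31/3.
Hence the absolute maximum is 59/3 at x = -4.

-4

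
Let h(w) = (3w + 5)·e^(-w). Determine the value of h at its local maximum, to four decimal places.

h'(w) = 3·e^(-w) + (3w + 5)·(-1)·e^(-w) = (-3w - 2)·e^(-w). Since e^(-w) > 0, the only critical point is w = -2/3.
h''(-2/3) has the same sign as -3 < 0, so this is a local maximum.
h(-2/3) = (3)·e^(2/3) ≈ 5.8432.

5.8432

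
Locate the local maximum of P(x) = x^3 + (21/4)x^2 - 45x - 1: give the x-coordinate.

-6

Critical points: P'(x) = 3x^2 + (21/2)x - 45 vanishes at x = -6, 5/2.
P''(x) = 6x + 21/2. P''(-6) = -51/2 < 0 ⇒ local maximum; P''(5/2) = 51/2 > 0 ⇒ local minimum.
So the local maximum value is P(-6) = 242.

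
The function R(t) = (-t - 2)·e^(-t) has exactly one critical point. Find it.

-1

R'(t) = (-1)·e^(-t) + (-t - 2)·(-1)·e^(-t) = (t + 1)·e^(-t). Since e^(-t) > 0, the only critical point is t = -1.
R''(-1) has the same sign as 1 > 0, so this is a local minimum.
R(-1) = (-1)·e^(1) ≈ -2.7183.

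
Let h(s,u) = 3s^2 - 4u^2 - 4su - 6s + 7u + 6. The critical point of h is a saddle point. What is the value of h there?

219/64

∂h/∂s = 6s - 4u - 6 = 0 and ∂h/∂u = -4s - 8u + 7 = 0, so (s, u) = (19/16, 9/32).
The Hessian has h_{ss} = 6, h_{uu} = -8, h_{su} = -4, giving D = -64 < 0, so the point is a saddle point.
h(19/16, 9/32) = 219/64.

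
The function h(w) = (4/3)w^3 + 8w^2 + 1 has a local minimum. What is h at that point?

Critical points: h'(w) = 4w^2 + 16w vanishes at w = -4, 0.
h''(w) = 8w + 16. h''(-4) = -16 < 0 ⇒ local maximum; h''(0) = 16 > 0 ⇒ local minimum.
So the local minimum value is h(0) = 1.

1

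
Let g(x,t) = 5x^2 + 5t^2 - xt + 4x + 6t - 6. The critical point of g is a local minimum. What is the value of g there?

-878/99

∂g/∂x = 10x - t + 4 = 0 and ∂g/∂t = -x + 10t + 6 = 0, so (x, t) = (-46/99, -64/99).
The Hessian has g_{xx} = 10, g_{tt} = 10, g_{xt} = -1, giving D = 99 > 0 with g_{xx} > 0, so the point is a local minimum.
g(-46/99, -64/99) = -878/99.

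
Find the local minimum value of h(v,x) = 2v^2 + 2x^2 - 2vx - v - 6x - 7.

-85/6

∂h/∂v = 4v - 2x - 1 = 0 and ∂h/∂x = -2v + 4x - 6 = 0, so (v, x) = (4/3, 13/6).
The Hessian has h_{vv} = 4, h_{xx} = 4, h_{vx} = -2, giving D = 12 > 0 with h_{vv} > 0, so the point is a local minimum.
h(4/3, 13/6) = -85/6.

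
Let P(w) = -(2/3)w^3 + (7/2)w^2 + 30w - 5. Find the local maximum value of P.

157

P'(w) = -2w^2 + 7w + 30 = 0 at w = -5/2, 6.
Second-derivative test with P''(w) = -4w + 7: P''(-5/2) = 17 > 0 ⇒ local minimum; P''(6) = -17 < 0 ⇒ local maximum.
The local maximum is P(6) = 157.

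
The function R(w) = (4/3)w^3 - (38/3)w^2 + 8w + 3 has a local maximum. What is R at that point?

R'(w) = 4w^2 - (76/3)w + 8 = 0 at w = 1/3, 6.
R''(w) = 8w - 76/3. R''(1/3) = -68/3 < 0 ⇒ local maximum; R''(6) = 68/3 > 0 ⇒ local minimum.
Thus R has its local maximum at w = 1/3, with value 349/81.

349/81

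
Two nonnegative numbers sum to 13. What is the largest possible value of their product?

169/4

With x + y = 13, the product is P(x) = x(13 − x).
P'(x) = 13 − 2x = 0 gives x = 13/2; P'' = −2 < 0, so this is the maximum.
P = 13/2·13/2 = 169/4.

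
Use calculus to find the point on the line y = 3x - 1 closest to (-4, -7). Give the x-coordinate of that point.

-11/5

Minimize D(x)^2 = (x + 4)^2 + (3x + 6)^2.
d/dx[D^2] = 2(x + 4) + 2·3·(3x + 6) = 0 ⇒ x = -11/5.
Then y = -38/5 and the distance is √(18/5) ≈ 1.8974.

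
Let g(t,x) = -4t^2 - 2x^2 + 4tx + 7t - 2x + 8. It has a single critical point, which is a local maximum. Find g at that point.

93/8

∂g/∂t = -8t + 4x + 7 = 0 and ∂g/∂x = 4t - 4x - 2 = 0, so (t, x) = (5/4, 3/4).
The Hessian has g_{tt} = -8, g_{xx} = -4, g_{tx} = 4, giving D = 16 > 0 with g_{tt} < 0, so the point is a local maximum.
g(5/4, 3/4) = 93/8.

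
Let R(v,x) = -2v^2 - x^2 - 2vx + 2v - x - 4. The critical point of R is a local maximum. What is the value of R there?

-3/2

∂R/∂v = -4v - 2x + 2 = 0 and ∂R/∂x = -2v - 2x - 1 = 0, so (v, x) = (3/2, -2).
The Hessian has R_{vv} = -4, R_{xx} = -2, R_{vx} = -2, giving D = 4 > 0 with R_{vv} < 0, so the point is a local maximum.
R(3/2, -2) = -3/2.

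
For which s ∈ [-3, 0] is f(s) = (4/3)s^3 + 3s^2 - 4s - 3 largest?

Differentiating, f'(s) = 4s^2 + 6s - 4; whose only zero in [-3, 0] is s = -2.
Candidates: f(-3) = 0; f(-2) = 19/3; f(0) = -3.
Hence the absolute maximum is 19/3 at s = -2.

-2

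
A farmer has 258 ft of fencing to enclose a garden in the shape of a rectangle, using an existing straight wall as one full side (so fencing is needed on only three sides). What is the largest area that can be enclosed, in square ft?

Let the sides perpendicular to the wall have length x and the parallel side y, so 2x + y = 258 and the area is A = xy = x(258 − 2x).
A'(x) = 258 − 4x = 0 gives x = 129/2, and A''(x) = −4 < 0 confirms a maximum.
Then y = 258 − 2·129/2 = 129 and A = 16641/2.

16641/2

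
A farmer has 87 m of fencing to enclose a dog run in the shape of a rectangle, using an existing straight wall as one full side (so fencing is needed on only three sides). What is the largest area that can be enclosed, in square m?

Let the sides perpendicular to the wall have length x and the parallel side y, so 2x + y = 87 and the area is A = xy = x(87 − 2x).
A'(x) = 87 − 4x = 0 gives x = 87/4, and A''(x) = −4 < 0 confirms a maximum.
Then y = 87 − 2·87/4 = 87/2 and A = 7569/8.

7569/8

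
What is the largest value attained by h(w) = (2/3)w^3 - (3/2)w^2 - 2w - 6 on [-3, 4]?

14/3

h'(w) = 2w^2 - 3w - 2, which vanishes at w = -1/2 and w = 2.
Evaluating at the critical points and endpoints: h(-3) = -63/2, h(-1/2) = -131/24, h(2) = -32/3, h(4) = 14/3.
Hence the absolute maximum is 14/3 at w = 4.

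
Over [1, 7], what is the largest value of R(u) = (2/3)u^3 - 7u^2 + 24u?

The derivative is 2u^2 - 14u + 24, which vanishes at u = 3 and u = 4.
Compare values at every candidate in [1, 7]: R(1) = 53/3; R(3) = 27; R(4) = 80/3; R(7) = 161/3.
So the maximum is R(7) = 161/3.

161/3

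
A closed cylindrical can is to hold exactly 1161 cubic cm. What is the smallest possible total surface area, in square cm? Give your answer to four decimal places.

611.5088

With radius r and height h, πr²h = 1161 so h = 1161/(πr²), and S(r) = 2πr² + 2πrh = 2πr² + 2·1161/r.
S'(r) = 4πr − 2·1161/r² = 0 ⇒ r³ = 1161/(2π), so r ≈ 5.6957 and h = 2r ≈ 11.3915.
S''(r) = 4π + 4·1161/r³ > 0, so this is the minimum; S ≈ 611.5088.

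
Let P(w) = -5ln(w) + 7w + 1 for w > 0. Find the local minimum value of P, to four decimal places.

7.6824

P'(w) = -5/w + 7 = 0 gives w = 5/7.
P''(w) = 5/w², which is positive for w > 0, so this is a local minimum.
P(5/7) = -5·ln(5/7) + 5 + 1 ≈ 7.6824.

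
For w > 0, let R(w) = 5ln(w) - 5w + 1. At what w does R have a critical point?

R'(w) = 5/w − 5 = 0 gives w = 1.
R''(w) = -5/w², which is negative for w > 0, so this is a local maximum.
R(1) = 5·ln(1) - 5 + 1 ≈ -4.0000.

1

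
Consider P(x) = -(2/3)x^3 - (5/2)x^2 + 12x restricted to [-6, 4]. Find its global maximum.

81/8

The derivative is -2x^2 - 5x + 12, which vanishes at x = -4 and x = 3/2.
Candidates: P(-6) = -18, P(-4) = -136/3, P(3/2) = 81/8, P(4) = -104/3.
So the maximum is P(3/2) = 81/8.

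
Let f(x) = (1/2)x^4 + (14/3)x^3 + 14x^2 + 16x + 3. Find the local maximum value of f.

Critical points: f'(x) = 2x^3 + 14x^2 + 28x + 16 vanishes at x = -4, -2, -1.
Second-derivative test with f''(x) = 6x^2 + 28x + 28: f''(-4) = 12 > 0 ⇒ local minimum; f''(-2) = -4 < 0 ⇒ local maximum; f''(-1) = 6 > 0 ⇒ local minimum.
Thus f has its local maximum at x = -2, with value -7/3.

-7/3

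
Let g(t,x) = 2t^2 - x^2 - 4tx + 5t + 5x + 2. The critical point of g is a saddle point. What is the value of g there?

173/24

∂g/∂t = 4t - 4x + 5 = 0 and ∂g/∂x = -4t - 2x + 5 = 0, so (t, x) = (5/12, 5/3).
The Hessian has g_{tt} = 4, g_{xx} = -2, g_{tx} = -4, giving D = -24 < 0, so the point is a saddle point.
g(5/12, 5/3) = 173/24.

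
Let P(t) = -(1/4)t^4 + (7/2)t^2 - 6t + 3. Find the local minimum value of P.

1/4

Critical points: P'(t) = -t^3 + 7t - 6 vanishes at t = -3, 1, 2.
Since P''(t) = -3t^2 + 7, we get P''(-3) = -20 < 0 ⇒ local maximum; P''(1) = 4 > 0 ⇒ local minimum; P''(2) = -5 < 0 ⇒ local maximum.
Thus P has its local minimum at t = 1, with value 1/4.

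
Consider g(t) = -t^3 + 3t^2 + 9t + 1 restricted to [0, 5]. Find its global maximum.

28

Differentiating, g'(t) = -3t^2 + 6t + 9; whose only zero in [0, 5] is t = 3.
Compare values at every candidate in [0, 5]: g(0) = 1; g(3) = 28; g(5) = -4.
So the maximum is g(3) = 28.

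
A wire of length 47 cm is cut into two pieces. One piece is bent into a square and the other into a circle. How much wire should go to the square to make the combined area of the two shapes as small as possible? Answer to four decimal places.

26.3247

Let x be the length used for the square. Square side x/4; circle radius (47−x)/(2π).
A(x) = (x/4)² + π·((47−x)/(2π))² = x²/16 + (47−x)²/(4π) for 0 ≤ x ≤ 47. A'(x) = x/8 − (47−x)/(2π) = 0 gives x = 4·47/(π+4) ≈ 26.3247.
A'' = 1/8 + 1/(2π) > 0, so this gives the minimum combined area; x ≈ 26.3247 cm to the square.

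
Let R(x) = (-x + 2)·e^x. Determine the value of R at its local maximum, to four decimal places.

2.7183

Differentiating with the product rule gives R'(x) = (-x + 1)·e^x. Since e^x > 0, the only critical point is x = 1.
R''(1) has the same sign as -1 < 0, so this is a local maximum.
R(1) = (1)·e^(1) ≈ 2.7183.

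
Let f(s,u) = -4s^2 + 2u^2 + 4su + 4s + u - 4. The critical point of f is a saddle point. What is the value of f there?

∂f/∂s = -8s + 4u + 4 = 0 and ∂f/∂u = 4s + 4u + 1 = 0, so (s, u) = (1/4, -1/2).
The Hessian has f_{ss} = -8, f_{uu} = 4, f_{su} = 4, giving D = -48 < 0, so the point is a saddle point.
f(1/4, -1/2) = -15/4.

-15/4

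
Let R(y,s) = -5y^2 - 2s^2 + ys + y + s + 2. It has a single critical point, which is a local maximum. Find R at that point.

∂R/∂y = -10y + s + 1 = 0 and ∂R/∂s = y - 4s + 1 = 0, so (y, s) = (5/39, 11/39).
The Hessian has R_{yy} = -10, R_{ss} = -4, R_{ys} = 1, giving D = 39 > 0 with R_{yy} < 0, so the point is a local maximum.
R(5/39, 11/39) = 86/39.

86/39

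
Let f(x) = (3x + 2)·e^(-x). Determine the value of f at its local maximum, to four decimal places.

2.1496

f'(x) = 3·e^(-x) + (3x + 2)·(-1)·e^(-x) = (-3x + 1)·e^(-x). Since e^(-x) > 0, the only critical point is x = 1/3.
f''(1/3) has the same sign as -3 < 0, so this is a local maximum.
f(1/3) = (3)·e^(-1/3) ≈ 2.1496.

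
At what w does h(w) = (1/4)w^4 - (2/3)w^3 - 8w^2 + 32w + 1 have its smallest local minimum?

h'(w) = w^3 - 2w^2 - 16w + 32. Setting h'(w) = 0 gives w ∈ {-4, 2, 4}.
Second-derivative test with h''(w) = 3w^2 - 4w - 16: h''(-4) = 48 > 0 ⇒ local minimum; h''(2) = -12 < 0 ⇒ local maximum; h''(4) = 16 > 0 ⇒ local minimum.
Thus h has its smallest local minimum at w = -4, with value -445/3.

-4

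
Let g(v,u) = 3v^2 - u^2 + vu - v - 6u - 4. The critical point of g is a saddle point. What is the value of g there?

∂g/∂v = 6v + u - 1 = 0 and ∂g/∂u = v - 2u - 6 = 0, so (v, u) = (8/13, -35/13).
The Hessian has g_{vv} = 6, g_{uu} = -2, g_{vu} = 1, giving D = -13 < 0, so the point is a saddle point.
g(8/13, -35/13) = 49/13.

49/13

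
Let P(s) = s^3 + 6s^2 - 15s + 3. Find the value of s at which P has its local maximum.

Critical points: P'(s) = 3s^2 + 12s - 15 vanishes at s = -5, 1.
Since P''(s) = 6s + 12, we get P''(-5) = -18 < 0 ⇒ local maximum; P''(1) = 18 > 0 ⇒ local minimum.
Thus P has its local maximum at s = -5, with value 103.

-5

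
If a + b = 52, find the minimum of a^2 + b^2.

1352

With a + b = 52, a^2 + b^2 = a^2 + (52 − a)^2.
The derivative 2a − 2(52 − a) = 4a − 104 vanishes at a = 26; second derivative 4 > 0, a minimum.
The minimum is 2·(26)^2 = 1352.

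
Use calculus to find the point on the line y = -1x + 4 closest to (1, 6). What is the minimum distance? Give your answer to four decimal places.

Minimize D(x)^2 = (x - 1)^2 + (-x - 2)^2.
d/dx[D^2] = 2(x - 1) + 2·(-1)·(-x - 2) = 0 ⇒ x = -1/2.
Then y = 9/2 and the distance is √(9/2) ≈ 2.1213.

2.1213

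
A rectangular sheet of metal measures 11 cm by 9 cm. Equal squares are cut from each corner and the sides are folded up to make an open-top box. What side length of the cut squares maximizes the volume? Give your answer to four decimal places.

1.6419

With cut size x, the volume is V(x) = x(11 − 2x)(9 − 2x) for 0 < x < 4.5.
V'(x) = 12x^2 − 80x + 99. Setting V'(x) = 0 gives x ≈ 1.6419 (the root in (0, 4.5)).
V''(x) = 24x − 80 is negative there, so this is the maximum; V ≈ 72.4198.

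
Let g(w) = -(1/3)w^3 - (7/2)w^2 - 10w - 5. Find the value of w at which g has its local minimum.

-5

Critical points: g'(w) = -w^2 - 7w - 10 vanishes at w = -5, -2.
g''(w) = -2w - 7. g''(-5) = 3 > 0 ⇒ local minimum; g''(-2) = -3 < 0 ⇒ local maximum.
Thus g has its local minimum at w = -5, with value -5/6.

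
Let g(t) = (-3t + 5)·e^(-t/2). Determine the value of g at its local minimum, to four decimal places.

-0.9593

By the product rule, g'(t) = ((3/2)t - 11/2)·e^(-t/2). Since e^(-t/2) > 0, the only critical point is t = 11/3.
g''(11/3) has the same sign as 3/2 > 0, so this is a local minimum.
g(11/3) = (-6)·e^(-11/6) ≈ -0.9593.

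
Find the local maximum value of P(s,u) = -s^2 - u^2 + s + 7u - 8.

9/2

∂P/∂s = -2s + 1 = 0 and ∂P/∂u = -2u + 7 = 0, so (s, u) = (1/2, 7/2).
The Hessian has P_{ss} = -2, P_{uu} = -2, P_{su} = 0, giving D = 4 > 0 with P_{ss} < 0, so the point is a local maximum.
P(1/2, 7/2) = 9/2.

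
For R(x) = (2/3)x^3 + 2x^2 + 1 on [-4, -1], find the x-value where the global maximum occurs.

-2

Differentiating, R'(x) = 2x^2 + 4x; whose only zero in [-4, -1] is x = -2.
Candidates: R(-4) = -29/3, R(-2) = 11/3, R(-1) = 7/3.
Hence the absolute maximum is 11/3 at x = -2.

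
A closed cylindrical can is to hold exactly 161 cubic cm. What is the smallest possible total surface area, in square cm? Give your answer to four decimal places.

163.8319

With radius r and height h, πr²h = 161 so h = 161/(πr²), and S(r) = 2πr² + 2πrh = 2πr² + 2·161/r.
S'(r) = 4πr − 2·161/r² = 0 ⇒ r³ = 161/(2π), so r ≈ 2.9481 and h = 2r ≈ 5.8963.
S''(r) = 4π + 4·161/r³ > 0, so this is the minimum; S ≈ 163.8319.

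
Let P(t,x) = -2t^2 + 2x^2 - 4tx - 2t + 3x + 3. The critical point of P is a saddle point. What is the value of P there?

31/16

∂P/∂t = -4t - 4x - 2 = 0 and ∂P/∂x = -4t + 4x + 3 = 0, so (t, x) = (1/8, -5/8).
The Hessian has P_{tt} = -4, P_{xx} = 4, P_{tx} = -4, giving D = -32 < 0, so the point is a saddle point.
P(1/8, -5/8) = 31/16.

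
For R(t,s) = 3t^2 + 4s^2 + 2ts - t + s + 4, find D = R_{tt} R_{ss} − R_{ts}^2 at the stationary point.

∂R/∂t = 6t + 2s - 1 = 0 and ∂R/∂s = 2t + 8s + 1 = 0, so (t, s) = (5/22, -2/11).
The Hessian has R_{tt} = 6, R_{ss} = 8, R_{ts} = 2, giving D = 44 > 0 with R_{tt} > 0, so the point is a local minimum.
D = (6)·(8) − (2)^2 = 44.

44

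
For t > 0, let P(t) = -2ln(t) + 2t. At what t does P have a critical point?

1

P'(t) = -2/t + 2 = 0 gives t = 1.
P''(t) = 2/t², which is positive for t > 0, so this is a local minimum.
P(1) = -2·ln(1) + 2 ≈ 2.0000.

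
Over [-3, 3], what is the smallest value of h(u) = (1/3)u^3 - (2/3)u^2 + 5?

-10

The derivative is u^2 - (4/3)u, which vanishes at u = 0 and u = 4/3.
Candidates: h(-3) = -10, h(0) = 5, h(4/3) = 373/81, h(3) = 8.
The minimum over the interval is -10, attained at u = -3.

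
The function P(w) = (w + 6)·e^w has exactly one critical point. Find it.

P'(w) = 1·e^w + (w + 6)·1·e^w = (w + 7)·e^w. Since e^w > 0, the only critical point is w = -7.
P''(-7) has the same sign as 1 > 0, so this is a local minimum.
P(-7) = (-1)·e^(-7) ≈ -0.0009.

-7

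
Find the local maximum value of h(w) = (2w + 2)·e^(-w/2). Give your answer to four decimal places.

2.4261

h'(w) = 2·e^(-w/2) + (2w + 2)·(-1/2)·e^(-w/2) = (-w + 1)·e^(-w/2). Since e^(-w/2) > 0, the only critical point is w = 1.
h''(1) has the same sign as -1 < 0, so this is a local maximum.
h(1) = (4)·e^(-1/2) ≈ 2.4261.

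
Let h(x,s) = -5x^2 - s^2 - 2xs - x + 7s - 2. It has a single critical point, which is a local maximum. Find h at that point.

∂h/∂x = -10x - 2s - 1 = 0 and ∂h/∂s = -2x - 2s + 7 = 0, so (x, s) = (-1, 9/2).
The Hessian has h_{xx} = -10, h_{ss} = -2, h_{xs} = -2, giving D = 16 > 0 with h_{xx} < 0, so the point is a local maximum.
h(-1, 9/2) = 57/4.

57/4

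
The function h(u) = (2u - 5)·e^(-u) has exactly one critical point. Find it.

7/2

Differentiating with the product rule gives h'(u) = (-2u + 7)·e^(-u). Since e^(-u) > 0, the only critical point is u = 7/2.
h''(7/2) has the same sign as -2 < 0, so this is a local maximum.
h(7/2) = (2)·e^(-7/2) ≈ 0.0604.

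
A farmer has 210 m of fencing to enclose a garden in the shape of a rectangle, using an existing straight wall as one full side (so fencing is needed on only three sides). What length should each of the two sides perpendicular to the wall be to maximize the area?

Let the sides perpendicular to the wall have length x and the parallel side y, so 2x + y = 210 and the area is A = xy = x(210 − 2x).
A'(x) = 210 − 4x = 0 gives x = 105/2, and A''(x) = −4 < 0 confirms a maximum.
Then y = 210 − 2·105/2 = 105 and A = 11025/2.

105/2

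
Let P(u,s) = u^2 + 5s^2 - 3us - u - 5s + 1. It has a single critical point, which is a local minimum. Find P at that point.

-34/11

∂P/∂u = 2u - 3s - 1 = 0 and ∂P/∂s = -3u + 10s - 5 = 0, so (u, s) = (25/11, 13/11).
The Hessian has P_{uu} = 2, P_{ss} = 10, P_{us} = -3, giving D = 11 > 0 with P_{uu} > 0, so the point is a local minimum.
P(25/11, 13/11) = -34/11.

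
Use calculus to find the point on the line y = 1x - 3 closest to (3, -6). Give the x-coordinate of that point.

0

Minimize D(x)^2 = (x - 3)^2 + (x + 3)^2.
d/dx[D^2] = 2(x - 3) + 2·1·(x + 3) = 0 ⇒ x = 0.
Then y = -3 and the distance is √(18) ≈ 4.2426.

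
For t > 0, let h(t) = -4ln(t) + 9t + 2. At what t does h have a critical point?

h'(t) = -4/t + 9 = 0 gives t = 4/9.
h''(t) = 4/t², which is positive for t > 0, so this is a local minimum.
h(4/9) = -4·ln(4/9) + 4 + 2 ≈ 9.2437.

4/9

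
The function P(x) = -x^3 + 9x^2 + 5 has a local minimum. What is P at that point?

P'(x) = -3x^2 + 18x = 0 at x = 0, 6.
Since P''(x) = -6x + 18, we get P''(0) = 18 > 0 ⇒ local minimum; P''(6) = -18 < 0 ⇒ local maximum.
Thus P has its local minimum at x = 0, with value 5.

5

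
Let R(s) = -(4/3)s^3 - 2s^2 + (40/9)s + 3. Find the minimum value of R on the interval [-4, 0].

The derivative is -4s^2 - 4s + 40/9, whose only zero in [-4, 0] is s = -5/3.
Evaluating at the critical points and endpoints: R(-4) = 347/9; R(-5/3) = -307/81; R(0) = 3.
Hence the absolute minimum is -307/81 at s = -5/3.

-307/81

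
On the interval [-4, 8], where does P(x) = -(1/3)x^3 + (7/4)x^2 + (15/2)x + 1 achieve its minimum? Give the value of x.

P'(x) = -x^2 + (7/2)x + 15/2, which vanishes at x = -3/2 and x = 5.
Compare values at every candidate in [-4, 8]: P(-4) = 61/3,  P(-3/2) = -83/16,  P(5) = 487/12,  P(8) = 7/3.
Hence the absolute minimum is -83/16 at x = -3/2.

-3/2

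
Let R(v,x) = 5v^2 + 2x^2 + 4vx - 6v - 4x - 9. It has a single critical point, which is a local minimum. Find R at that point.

∂R/∂v = 10v + 4x - 6 = 0 and ∂R/∂x = 4v + 4x - 4 = 0, so (v, x) = (1/3, 2/3).
The Hessian has R_{vv} = 10, R_{xx} = 4, R_{vx} = 4, giving D = 24 > 0 with R_{vv} > 0, so the point is a local minimum.
R(1/3, 2/3) = -34/3.

-34/3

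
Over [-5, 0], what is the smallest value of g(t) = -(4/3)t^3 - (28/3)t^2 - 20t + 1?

1

g'(t) = -4t^2 - (56/3)t - 20, which vanishes at t = -3 and t = -5/3.
Candidates: g(-5) = 103/3,  g(-3) = 13,  g(-5/3) = 1181/81,  g(0) = 1.
The minimum over the interval is 1, attained at t = 0.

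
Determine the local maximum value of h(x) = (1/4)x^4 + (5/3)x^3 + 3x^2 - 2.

h'(x) = x^3 + 5x^2 + 6x = 0 at x = -3, -2, 0.
Since h''(x) = 3x^2 + 10x + 6, we get h''(-3) = 3 > 0 ⇒ local minimum; h''(-2) = -2 < 0 ⇒ local maximum; h''(0) = 6 > 0 ⇒ local minimum.
So the local maximum value is h(-2) = 2/3.

2/3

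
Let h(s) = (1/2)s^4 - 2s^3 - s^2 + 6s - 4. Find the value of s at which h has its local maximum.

1

h'(s) = 2s^3 - 6s^2 - 2s + 6. Setting h'(s) = 0 gives s ∈ {-1, 1, 3}.
h''(s) = 6s^2 - 12s - 2. h''(-1) = 16 > 0 ⇒ local minimum; h''(1) = -8 < 0 ⇒ local maximum; h''(3) = 16 > 0 ⇒ local minimum.
So the local maximum value is h(1) = -1/2.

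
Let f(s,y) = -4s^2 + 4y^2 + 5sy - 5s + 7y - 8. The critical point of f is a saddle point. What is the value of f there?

∂f/∂s = -8s + 5y - 5 = 0 and ∂f/∂y = 5s + 8y + 7 = 0, so (s, y) = (-75/89, -31/89).
The Hessian has f_{ss} = -8, f_{yy} = 8, f_{sy} = 5, giving D = -89 < 0, so the point is a saddle point.
f(-75/89, -31/89) = -633/89.

-633/89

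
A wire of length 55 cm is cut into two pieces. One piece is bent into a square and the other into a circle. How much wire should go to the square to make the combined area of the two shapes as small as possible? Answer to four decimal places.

30.8055

Let x be the length used for the square. Square side x/4; circle radius (55−x)/(2π).
A(x) = (x/4)² + π·((55−x)/(2π))² = x²/16 + (55−x)²/(4π) for 0 ≤ x ≤ 55. A'(x) = x/8 − (55−x)/(2π) = 0 gives x = 4·55/(π+4) ≈ 30.8055.
A'' = 1/8 + 1/(2π) > 0, so this gives the minimum combined area; x ≈ 30.8055 cm to the square.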